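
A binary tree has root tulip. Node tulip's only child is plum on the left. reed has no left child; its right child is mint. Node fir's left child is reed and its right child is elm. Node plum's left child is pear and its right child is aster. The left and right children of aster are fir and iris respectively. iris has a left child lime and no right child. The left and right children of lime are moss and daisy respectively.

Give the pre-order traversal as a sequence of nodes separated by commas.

Pre-order visits the node, then its left subtree, then its right subtree.
Visit tulip.
At tulip: go left to plum.
  Visit plum.
  At plum: go left to pear.
    pear is a leaf — visit pear.
  At plum: go right to aster.
    Visit aster.
    At aster: go left to fir.
      Visit fir.
      At fir: go left to reed.
        Visit reed.
        At reed: no left child.
        At reed: go right to mint.
          mint is a leaf — visit mint.
      At fir: go right to elm.
        elm is a leaf — visit elm.
    At aster: go right to iris.
      Visit iris.
      At iris: go left to lime.
        Visit lime.
        At lime: go left to moss.
          moss is a leaf — visit moss.
        At lime: go right to daisy.
          daisy is a leaf — visit daisy.
      At iris: no right child.
At tulip: no right child.

tulip, plum, pear, aster, fir, reed, mint, elm, iris, lime, moss, daisy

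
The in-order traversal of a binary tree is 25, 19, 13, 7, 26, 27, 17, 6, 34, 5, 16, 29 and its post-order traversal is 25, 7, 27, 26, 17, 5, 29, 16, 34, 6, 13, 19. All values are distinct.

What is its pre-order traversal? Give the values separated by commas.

19, 25, 13, 6, 17, 26, 7, 27, 34, 16, 5, 29

The last element of post-order is the root; it splits in-order into left and right subtrees.
Root 19: left subtree has 1 node {25}, right has 10 {13, 7, 26, 27, 17, 6, 34, 5, 16, 29}.
  Root 13: left subtree has 0 nodes { }, right has 9 {7, 26, 27, 17, 6, 34, 5, 16, 29}.
    Root 6: left subtree has 4 nodes {7, 26, 27, 17}, right has 4 {34, 5, 16, 29}.
      Root 17: left subtree has 3 nodes {7, 26, 27}, right has 0 { }.
        Root 26: left subtree has 1 node {7}, right has 1 {27}.
      Root 34: left subtree has 0 nodes { }, right has 3 {5, 16, 29}.
        Root 16: left subtree has 1 node {5}, right has 1 {29}.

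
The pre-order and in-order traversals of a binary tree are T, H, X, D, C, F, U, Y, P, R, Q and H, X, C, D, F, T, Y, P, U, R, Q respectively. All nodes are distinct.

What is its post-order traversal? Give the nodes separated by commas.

C, F, D, X, H, P, Y, Q, R, U, T

The first element of pre-order is the root; it splits in-order into left and right subtrees.
Root T: left subtree has 5 nodes {H, X, C, D, F}, right has 5 {Y, P, U, R, Q}.
  Root H: left subtree has 0 nodes { }, right has 4 {X, C, D, F}.
    Root X: left subtree has 0 nodes { }, right has 3 {C, D, F}.
      Root D: left subtree has 1 node {C}, right has 1 {F}.
  Root U: left subtree has 2 nodes {Y, P}, right has 2 {R, Q}.
    Root Y: left subtree has 0 nodes { }, right has 1 {P}.
    Root R: left subtree has 0 nodes { }, right has 1 {Q}.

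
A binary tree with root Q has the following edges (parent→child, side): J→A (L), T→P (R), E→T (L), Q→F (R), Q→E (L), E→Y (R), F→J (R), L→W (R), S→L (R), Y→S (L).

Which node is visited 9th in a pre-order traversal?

F

Pre-order visits the node, then its left subtree, then its right subtree.
Visit Q.
At Q: go left to E.
  Visit E.
  At E: go left to T.
    Visit T.
    At T: no left child.
    At T: go right to P.
      P is a leaf — visit P.
  At E: go right to Y.
    Visit Y.
    At Y: go left to S.
      Visit S.
      At S: no left child.
      At S: go right to L.
        Visit L.
        At L: no left child.
        At L: go right to W.
          W is a leaf — visit W.
    At Y: no right child.
At Q: go right to F.
  Visit F.
  At F: no left child.
  At F: go right to J.
    Visit J.
    At J: go left to A.
      A is a leaf — visit A.
    At J: no right child.
Full pre-order sequence: Q, E, T, P, Y, S, L, W, F, J, A.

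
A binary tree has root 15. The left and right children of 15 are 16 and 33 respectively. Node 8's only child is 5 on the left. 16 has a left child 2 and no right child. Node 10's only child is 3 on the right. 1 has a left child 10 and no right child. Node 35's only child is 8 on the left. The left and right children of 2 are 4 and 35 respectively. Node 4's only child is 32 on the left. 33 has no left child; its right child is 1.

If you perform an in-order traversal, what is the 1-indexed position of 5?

4

In-order visits the left subtree, then the node, then the right subtree.
At 15: go left to 16.
  At 16: go left to 2.
    At 2: go left to 4.
      At 4: go left to 32.
        32 is a leaf — visit 32.
      Visit 4.
      At 4: no right child.
    Visit 2.
    At 2: go right to 35.
      At 35: go left to 8.
        At 8: go left to 5.
          5 is a leaf — visit 5.
        Visit 8.
        At 8: no right child.
      Visit 35.
      At 35: no right child.
  Visit 16.
  At 16: no right child.
Visit 15.
At 15: go right to 33.
  At 33: no left child.
  Visit 33.
  At 33: go right to 1.
    At 1: go left to 10.
      At 10: no left child.
      Visit 10.
      At 10: go right to 3.
        3 is a leaf — visit 3.
    Visit 1.
    At 1: no right child.
Full in-order sequence: 32, 4, 2, 5, 8, 35, 16, 15, 33, 10, 3, 1.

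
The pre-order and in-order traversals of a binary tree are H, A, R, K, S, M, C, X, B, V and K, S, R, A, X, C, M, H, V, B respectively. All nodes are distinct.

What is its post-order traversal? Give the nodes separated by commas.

S, K, R, X, C, M, A, V, B, H

The first element of pre-order is the root; it splits in-order into left and right subtrees.
Root H: left subtree has 7 nodes {K, S, R, A, X, C, M}, right has 2 {V, B}.
  Root A: left subtree has 3 nodes {K, S, R}, right has 3 {X, C, M}.
    Root R: left subtree has 2 nodes {K, S}, right has 0 { }.
      Root K: left subtree has 0 nodes { }, right has 1 {S}.
    Root M: left subtree has 2 nodes {X, C}, right has 0 { }.
      Root C: left subtree has 1 node {X}, right has 0 { }.
  Root B: left subtree has 1 node {V}, right has 0 { }.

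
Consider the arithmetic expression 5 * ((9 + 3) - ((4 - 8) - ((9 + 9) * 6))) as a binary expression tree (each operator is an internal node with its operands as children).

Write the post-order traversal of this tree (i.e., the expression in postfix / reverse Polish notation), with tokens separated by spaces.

Post-order on an expression tree gives postfix notation: for each operator, emit left operand, right operand, then the operator.

5 9 3 + 4 8 - 9 9 + 6 * - - *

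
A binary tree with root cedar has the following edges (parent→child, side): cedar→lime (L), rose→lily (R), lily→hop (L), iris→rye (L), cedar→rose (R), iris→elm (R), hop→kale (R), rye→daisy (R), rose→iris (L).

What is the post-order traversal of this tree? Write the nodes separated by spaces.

lime daisy rye elm iris kale hop lily rose cedar

Post-order visits the left subtree, then the right subtree, then the node.
At cedar: go left to lime.
  lime is a leaf — visit lime.
At cedar: go right to rose.
  At rose: go left to iris.
    At iris: go left to rye.
      At rye: no left child.
      At rye: go right to daisy.
        daisy is a leaf — visit daisy.
      Visit rye.
    At iris: go right to elm.
      elm is a leaf — visit elm.
    Visit iris.
  At rose: go right to lily.
    At lily: go left to hop.
      At hop: no left child.
      At hop: go right to kale.
        kale is a leaf — visit kale.
      Visit hop.
    At lily: no right child.
    Visit lily.
  Visit rose.
Visit cedar.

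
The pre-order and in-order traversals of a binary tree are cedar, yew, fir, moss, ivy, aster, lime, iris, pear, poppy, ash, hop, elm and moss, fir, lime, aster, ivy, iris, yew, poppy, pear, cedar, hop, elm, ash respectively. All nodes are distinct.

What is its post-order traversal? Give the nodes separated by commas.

The first element of pre-order is the root; it splits in-order into left and right subtrees.
Root cedar: left subtree has 9 nodes {moss, fir, lime, aster, ivy, iris, yew, poppy, pear}, right has 3 {hop, elm, ash}.
  Root yew: left subtree has 6 nodes {moss, fir, lime, aster, ivy, iris}, right has 2 {poppy, pear}.
    Root fir: left subtree has 1 node {moss}, right has 4 {lime, aster, ivy, iris}.
      Root ivy: left subtree has 2 nodes {lime, aster}, right has 1 {iris}.
        Root aster: left subtree has 1 node {lime}, right has 0 { }.
    Root pear: left subtree has 1 node {poppy}, right has 0 { }.
  Root ash: left subtree has 2 nodes {hop, elm}, right has 0 { }.
    Root hop: left subtree has 0 nodes { }, right has 1 {elm}.

moss, lime, aster, iris, ivy, fir, poppy, pear, yew, elm, hop, ash, cedar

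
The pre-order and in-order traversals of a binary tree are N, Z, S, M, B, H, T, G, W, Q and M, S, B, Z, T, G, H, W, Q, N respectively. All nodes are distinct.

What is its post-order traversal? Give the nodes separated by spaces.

The first element of pre-order is the root; it splits in-order into left and right subtrees.
Root N: left subtree has 9 nodes {M, S, B, Z, T, G, H, W, Q}, right has 0 { }.
  Root Z: left subtree has 3 nodes {M, S, B}, right has 5 {T, G, H, W, Q}.
    Root S: left subtree has 1 node {M}, right has 1 {B}.
    Root H: left subtree has 2 nodes {T, G}, right has 2 {W, Q}.
      Root T: left subtree has 0 nodes { }, right has 1 {G}.
      Root W: left subtree has 0 nodes { }, right has 1 {Q}.

M B S G T Q W H Z N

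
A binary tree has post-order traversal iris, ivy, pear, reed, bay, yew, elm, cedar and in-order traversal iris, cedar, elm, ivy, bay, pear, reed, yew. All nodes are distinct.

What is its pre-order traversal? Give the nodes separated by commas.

cedar, iris, elm, yew, bay, ivy, reed, pear

The last element of post-order is the root; it splits in-order into left and right subtrees.
Root cedar: left subtree has 1 node {iris}, right has 6 {elm, ivy, bay, pear, reed, yew}.
  Root elm: left subtree has 0 nodes { }, right has 5 {ivy, bay, pear, reed, yew}.
    Root yew: left subtree has 4 nodes {ivy, bay, pear, reed}, right has 0 { }.
      Root bay: left subtree has 1 node {ivy}, right has 2 {pear, reed}.
        Root reed: left subtree has 1 node {pear}, right has 0 { }.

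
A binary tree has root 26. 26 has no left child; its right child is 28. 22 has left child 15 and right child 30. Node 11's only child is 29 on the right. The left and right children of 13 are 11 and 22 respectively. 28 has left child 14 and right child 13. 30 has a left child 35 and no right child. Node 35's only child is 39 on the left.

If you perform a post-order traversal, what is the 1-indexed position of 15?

4

Post-order visits the left subtree, then the right subtree, then the node.
At 26: no left child.
At 26: go right to 28.
  At 28: go left to 14.
    14 is a leaf — visit 14.
  At 28: go right to 13.
    At 13: go left to 11.
      At 11: no left child.
      At 11: go right to 29.
        29 is a leaf — visit 29.
      Visit 11.
    At 13: go right to 22.
      At 22: go left to 15.
        15 is a leaf — visit 15.
      At 22: go right to 30.
        At 30: go left to 35.
          At 35: go left to 39.
            39 is a leaf — visit 39.
          At 35: no right child.
          Visit 35.
        At 30: no right child.
        Visit 30.
      Visit 22.
    Visit 13.
  Visit 28.
Visit 26.
Full post-order sequence: 14, 29, 11, 15, 39, 35, 30, 22, 13, 28, 26.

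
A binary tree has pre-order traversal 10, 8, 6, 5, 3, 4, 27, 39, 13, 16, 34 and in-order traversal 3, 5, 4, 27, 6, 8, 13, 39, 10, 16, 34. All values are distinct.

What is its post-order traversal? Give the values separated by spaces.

The first element of pre-order is the root; it splits in-order into left and right subtrees.
Root 10: left subtree has 8 nodes {3, 5, 4, 27, 6, 8, 13, 39}, right has 2 {16, 34}.
  Root 8: left subtree has 5 nodes {3, 5, 4, 27, 6}, right has 2 {13, 39}.
    Root 6: left subtree has 4 nodes {3, 5, 4, 27}, right has 0 { }.
      Root 5: left subtree has 1 node {3}, right has 2 {4, 27}.
        Root 4: left subtree has 0 nodes { }, right has 1 {27}.
    Root 39: left subtree has 1 node {13}, right has 0 { }.
  Root 16: left subtree has 0 nodes { }, right has 1 {34}.

3 27 4 5 6 13 39 8 34 16 10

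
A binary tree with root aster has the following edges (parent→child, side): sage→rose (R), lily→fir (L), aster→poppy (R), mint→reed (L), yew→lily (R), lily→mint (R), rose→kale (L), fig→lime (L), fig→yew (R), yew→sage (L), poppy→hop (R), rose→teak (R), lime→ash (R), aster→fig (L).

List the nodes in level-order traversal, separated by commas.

Level-order visits nodes level by level from the root, left to right within each level.
Level 0: aster
Level 1: fig, poppy
Level 2: lime, yew, hop
Level 3: ash, sage, lily
Level 4: rose, fir, mint
Level 5: kale, teak, reed

aster, fig, poppy, lime, yew, hop, ash, sage, lily, rose, fir, mint, kale, teak, reed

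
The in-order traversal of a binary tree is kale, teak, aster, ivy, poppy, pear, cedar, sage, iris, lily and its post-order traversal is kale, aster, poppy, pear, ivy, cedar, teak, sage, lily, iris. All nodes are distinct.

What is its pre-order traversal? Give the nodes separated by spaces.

The last element of post-order is the root; it splits in-order into left and right subtrees.
Root iris: left subtree has 8 nodes {kale, teak, aster, ivy, poppy, pear, cedar, sage}, right has 1 {lily}.
  Root sage: left subtree has 7 nodes {kale, teak, aster, ivy, poppy, pear, cedar}, right has 0 { }.
    Root teak: left subtree has 1 node {kale}, right has 5 {aster, ivy, poppy, pear, cedar}.
      Root cedar: left subtree has 4 nodes {aster, ivy, poppy, pear}, right has 0 { }.
        Root ivy: left subtree has 1 node {aster}, right has 2 {poppy, pear}.
          Root pear: left subtree has 1 node {poppy}, right has 0 { }.

iris sage teak kale cedar ivy aster pear poppy lily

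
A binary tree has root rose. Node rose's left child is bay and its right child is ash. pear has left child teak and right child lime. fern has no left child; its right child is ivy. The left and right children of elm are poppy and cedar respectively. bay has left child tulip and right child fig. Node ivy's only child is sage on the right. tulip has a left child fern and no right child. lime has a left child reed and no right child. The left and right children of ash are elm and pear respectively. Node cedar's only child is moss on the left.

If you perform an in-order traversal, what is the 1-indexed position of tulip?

4

In-order visits the left subtree, then the node, then the right subtree.
At rose: go left to bay.
  At bay: go left to tulip.
    At tulip: go left to fern.
      At fern: no left child.
      Visit fern.
      At fern: go right to ivy.
        At ivy: no left child.
        Visit ivy.
        At ivy: go right to sage.
          sage is a leaf — visit sage.
    Visit tulip.
    At tulip: no right child.
  Visit bay.
  At bay: go right to fig.
    fig is a leaf — visit fig.
Visit rose.
At rose: go right to ash.
  At ash: go left to elm.
    At elm: go left to poppy.
      poppy is a leaf — visit poppy.
    Visit elm.
    At elm: go right to cedar.
      At cedar: go left to moss.
        moss is a leaf — visit moss.
      Visit cedar.
      At cedar: no right child.
  Visit ash.
  At ash: go right to pear.
    At pear: go left to teak.
      teak is a leaf — visit teak.
    Visit pear.
    At pear: go right to lime.
      At lime: go left to reed.
        reed is a leaf — visit reed.
      Visit lime.
      At lime: no right child.
Full in-order sequence: fern, ivy, sage, tulip, bay, fig, rose, poppy, elm, moss, cedar, ash, teak, pear, reed, lime.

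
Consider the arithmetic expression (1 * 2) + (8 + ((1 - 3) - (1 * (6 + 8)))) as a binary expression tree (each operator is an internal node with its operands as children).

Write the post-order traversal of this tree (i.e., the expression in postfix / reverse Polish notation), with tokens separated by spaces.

Post-order on an expression tree gives postfix notation: for each operator, emit left operand, right operand, then the operator.

1 2 * 8 1 3 - 1 6 8 + * - + +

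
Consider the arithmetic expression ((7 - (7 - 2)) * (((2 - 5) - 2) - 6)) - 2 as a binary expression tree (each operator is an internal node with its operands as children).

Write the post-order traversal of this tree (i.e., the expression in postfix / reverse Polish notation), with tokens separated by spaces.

Post-order on an expression tree gives postfix notation: for each operator, emit left operand, right operand, then the operator.

7 7 2 - - 2 5 - 2 - 6 - * 2 -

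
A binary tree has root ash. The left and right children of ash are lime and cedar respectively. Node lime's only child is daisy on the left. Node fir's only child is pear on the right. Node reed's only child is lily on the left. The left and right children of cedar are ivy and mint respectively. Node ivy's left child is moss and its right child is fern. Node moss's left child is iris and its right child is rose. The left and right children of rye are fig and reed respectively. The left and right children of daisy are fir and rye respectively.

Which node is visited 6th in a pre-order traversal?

Pre-order visits the node, then its left subtree, then its right subtree.
Visit ash.
At ash: go left to lime.
  Visit lime.
  At lime: go left to daisy.
    Visit daisy.
    At daisy: go left to fir.
      Visit fir.
      At fir: no left child.
      At fir: go right to pear.
        pear is a leaf — visit pear.
    At daisy: go right to rye.
      Visit rye.
      At rye: go left to fig.
        fig is a leaf — visit fig.
      At rye: go right to reed.
        Visit reed.
        At reed: go left to lily.
          lily is a leaf — visit lily.
        At reed: no right child.
  At lime: no right child.
At ash: go right to cedar.
  Visit cedar.
  At cedar: go left to ivy.
    Visit ivy.
    At ivy: go left to moss.
      Visit moss.
      At moss: go left to iris.
        iris is a leaf — visit iris.
      At moss: go right to rose.
        rose is a leaf — visit rose.
    At ivy: go right to fern.
      fern is a leaf — visit fern.
  At cedar: go right to mint.
    mint is a leaf — visit mint.
Full pre-order sequence: ash, lime, daisy, fir, pear, rye, fig, reed, lily, cedar, ivy, moss, iris, rose, fern, mint.

rye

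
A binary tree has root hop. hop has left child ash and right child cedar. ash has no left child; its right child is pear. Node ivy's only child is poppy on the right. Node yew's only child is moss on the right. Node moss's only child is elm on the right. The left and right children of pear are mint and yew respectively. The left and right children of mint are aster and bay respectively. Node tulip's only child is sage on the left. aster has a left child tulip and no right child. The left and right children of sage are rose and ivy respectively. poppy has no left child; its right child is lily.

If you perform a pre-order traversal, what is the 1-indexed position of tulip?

Pre-order visits the node, then its left subtree, then its right subtree.
Visit hop.
At hop: go left to ash.
  Visit ash.
  At ash: no left child.
  At ash: go right to pear.
    Visit pear.
    At pear: go left to mint.
      Visit mint.
      At mint: go left to aster.
        Visit aster.
        At aster: go left to tulip.
          Visit tulip.
          At tulip: go left to sage.
            Visit sage.
            At sage: go left to rose.
              rose is a leaf — visit rose.
            At sage: go right to ivy.
              Visit ivy.
              At ivy: no left child.
              At ivy: go right to poppy.
                Visit poppy.
                At poppy: no left child.
                At poppy: go right to lily.
                  lily is a leaf — visit lily.
          At tulip: no right child.
        At aster: no right child.
      At mint: go right to bay.
        bay is a leaf — visit bay.
    At pear: go right to yew.
      Visit yew.
      At yew: no left child.
      At yew: go right to moss.
        Visit moss.
        At moss: no left child.
        At moss: go right to elm.
          elm is a leaf — visit elm.
At hop: go right to cedar.
  cedar is a leaf — visit cedar.
Full pre-order sequence: hop, ash, pear, mint, aster, tulip, sage, rose, ivy, poppy, lily, bay, yew, moss, elm, cedar.

6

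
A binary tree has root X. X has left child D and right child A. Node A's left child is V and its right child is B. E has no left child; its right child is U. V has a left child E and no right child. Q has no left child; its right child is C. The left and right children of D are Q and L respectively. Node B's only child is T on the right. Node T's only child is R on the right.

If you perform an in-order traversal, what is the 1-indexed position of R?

In-order visits the left subtree, then the node, then the right subtree.
At X: go left to D.
  At D: go left to Q.
    At Q: no left child.
    Visit Q.
    At Q: go right to C.
      C is a leaf — visit C.
  Visit D.
  At D: go right to L.
    L is a leaf — visit L.
Visit X.
At X: go right to A.
  At A: go left to V.
    At V: go left to E.
      At E: no left child.
      Visit E.
      At E: go right to U.
        U is a leaf — visit U.
    Visit V.
    At V: no right child.
  Visit A.
  At A: go right to B.
    At B: no left child.
    Visit B.
    At B: go right to T.
      At T: no left child.
      Visit T.
      At T: go right to R.
        R is a leaf — visit R.
Full in-order sequence: Q, C, D, L, X, E, U, V, A, B, T, R.

12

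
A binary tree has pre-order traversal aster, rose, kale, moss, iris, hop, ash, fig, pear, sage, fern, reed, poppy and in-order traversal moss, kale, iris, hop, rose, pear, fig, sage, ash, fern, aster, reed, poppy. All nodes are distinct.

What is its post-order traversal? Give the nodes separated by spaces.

The first element of pre-order is the root; it splits in-order into left and right subtrees.
Root aster: left subtree has 10 nodes {moss, kale, iris, hop, rose, pear, fig, sage, ash, fern}, right has 2 {reed, poppy}.
  Root rose: left subtree has 4 nodes {moss, kale, iris, hop}, right has 5 {pear, fig, sage, ash, fern}.
    Root kale: left subtree has 1 node {moss}, right has 2 {iris, hop}.
      Root iris: left subtree has 0 nodes { }, right has 1 {hop}.
    Root ash: left subtree has 3 nodes {pear, fig, sage}, right has 1 {fern}.
      Root fig: left subtree has 1 node {pear}, right has 1 {sage}.
  Root reed: left subtree has 0 nodes { }, right has 1 {poppy}.

moss hop iris kale pear sage fig fern ash rose poppy reed aster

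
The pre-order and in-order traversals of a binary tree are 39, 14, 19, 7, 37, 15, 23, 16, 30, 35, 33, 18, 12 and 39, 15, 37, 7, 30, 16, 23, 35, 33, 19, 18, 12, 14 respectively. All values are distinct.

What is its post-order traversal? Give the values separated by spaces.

15 37 30 16 33 35 23 7 12 18 19 14 39

The first element of pre-order is the root; it splits in-order into left and right subtrees.
Root 39: left subtree has 0 nodes { }, right has 12 {15, 37, 7, 30, 16, 23, 35, 33, 19, 18, 12, 14}.
  Root 14: left subtree has 11 nodes {15, 37, 7, 30, 16, 23, 35, 33, 19, 18, 12}, right has 0 { }.
    Root 19: left subtree has 8 nodes {15, 37, 7, 30, 16, 23, 35, 33}, right has 2 {18, 12}.
      Root 7: left subtree has 2 nodes {15, 37}, right has 5 {30, 16, 23, 35, 33}.
        Root 37: left subtree has 1 node {15}, right has 0 { }.
        Root 23: left subtree has 2 nodes {30, 16}, right has 2 {35, 33}.
          Root 16: left subtree has 1 node {30}, right has 0 { }.
          Root 35: left subtree has 0 nodes { }, right has 1 {33}.
      Root 18: left subtree has 0 nodes { }, right has 1 {12}.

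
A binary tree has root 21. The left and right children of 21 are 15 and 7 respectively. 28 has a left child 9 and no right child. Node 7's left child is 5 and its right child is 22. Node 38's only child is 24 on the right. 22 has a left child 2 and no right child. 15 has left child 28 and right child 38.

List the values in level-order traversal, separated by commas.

21, 15, 7, 28, 38, 5, 22, 9, 24, 2

Level-order visits nodes level by level from the root, left to right within each level.
Level 0: 21
Level 1: 15, 7
Level 2: 28, 38, 5, 22
Level 3: 9, 24, 2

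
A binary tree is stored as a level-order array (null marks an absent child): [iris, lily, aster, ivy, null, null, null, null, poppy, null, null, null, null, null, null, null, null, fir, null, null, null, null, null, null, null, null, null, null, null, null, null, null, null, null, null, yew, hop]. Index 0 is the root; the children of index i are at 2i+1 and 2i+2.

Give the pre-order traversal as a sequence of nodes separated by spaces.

iris lily ivy poppy fir yew hop aster

Pre-order visits the node, then its left subtree, then its right subtree.
Visit iris.
At iris: go left to lily.
  Visit lily.
  At lily: go left to ivy.
    Visit ivy.
    At ivy: no left child.
    At ivy: go right to poppy.
      Visit poppy.
      At poppy: go left to fir.
        Visit fir.
        At fir: go left to yew.
          yew is a leaf — visit yew.
        At fir: go right to hop.
          hop is a leaf — visit hop.
      At poppy: no right child.
  At lily: no right child.
At iris: go right to aster.
  aster is a leaf — visit aster.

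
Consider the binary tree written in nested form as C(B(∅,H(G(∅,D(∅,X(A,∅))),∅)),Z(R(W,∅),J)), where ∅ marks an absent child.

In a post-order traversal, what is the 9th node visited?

J

Post-order visits the left subtree, then the right subtree, then the node.
At C: go left to B.
  At B: no left child.
  At B: go right to H.
    At H: go left to G.
      At G: no left child.
      At G: go right to D.
        At D: no left child.
        At D: go right to X.
          At X: go left to A.
            A is a leaf — visit A.
          At X: no right child.
          Visit X.
        Visit D.
      Visit G.
    At H: no right child.
    Visit H.
  Visit B.
At C: go right to Z.
  At Z: go left to R.
    At R: go left to W.
      W is a leaf — visit W.
    At R: no right child.
    Visit R.
  At Z: go right to J.
    J is a leaf — visit J.
  Visit Z.
Visit C.
Full post-order sequence: A, X, D, G, H, B, W, R, J, Z, C.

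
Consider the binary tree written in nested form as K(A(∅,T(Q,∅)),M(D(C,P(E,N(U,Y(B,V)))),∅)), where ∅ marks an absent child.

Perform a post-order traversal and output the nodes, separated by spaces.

Post-order visits the left subtree, then the right subtree, then the node.
At K: go left to A.
  At A: no left child.
  At A: go right to T.
    At T: go left to Q.
      Q is a leaf — visit Q.
    At T: no right child.
    Visit T.
  Visit A.
At K: go right to M.
  At M: go left to D.
    At D: go left to C.
      C is a leaf — visit C.
    At D: go right to P.
      At P: go left to E.
        E is a leaf — visit E.
      At P: go right to N.
        At N: go left to U.
          U is a leaf — visit U.
        At N: go right to Y.
          At Y: go left to B.
            B is a leaf — visit B.
          At Y: go right to V.
            V is a leaf — visit V.
          Visit Y.
        Visit N.
      Visit P.
    Visit D.
  At M: no right child.
  Visit M.
Visit K.

Q T A C E U B V Y N P D M K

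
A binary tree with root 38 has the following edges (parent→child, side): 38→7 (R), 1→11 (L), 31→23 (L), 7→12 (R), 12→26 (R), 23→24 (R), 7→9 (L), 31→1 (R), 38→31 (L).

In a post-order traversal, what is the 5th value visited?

Post-order visits the left subtree, then the right subtree, then the node.
At 38: go left to 31.
  At 31: go left to 23.
    At 23: no left child.
    At 23: go right to 24.
      24 is a leaf — visit 24.
    Visit 23.
  At 31: go right to 1.
    At 1: go left to 11.
      11 is a leaf — visit 11.
    At 1: no right child.
    Visit 1.
  Visit 31.
At 38: go right to 7.
  At 7: go left to 9.
    9 is a leaf — visit 9.
  At 7: go right to 12.
    At 12: no left child.
    At 12: go right to 26.
      26 is a leaf — visit 26.
    Visit 12.
  Visit 7.
Visit 38.
Full post-order sequence: 24, 23, 11, 1, 31, 9, 26, 12, 7, 38.

31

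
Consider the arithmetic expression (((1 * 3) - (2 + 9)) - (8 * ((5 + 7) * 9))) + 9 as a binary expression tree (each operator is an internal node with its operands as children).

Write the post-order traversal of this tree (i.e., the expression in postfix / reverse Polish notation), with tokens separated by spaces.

1 3 * 2 9 + - 8 5 7 + 9 * * - 9 +

Post-order on an expression tree gives postfix notation: for each operator, emit left operand, right operand, then the operator.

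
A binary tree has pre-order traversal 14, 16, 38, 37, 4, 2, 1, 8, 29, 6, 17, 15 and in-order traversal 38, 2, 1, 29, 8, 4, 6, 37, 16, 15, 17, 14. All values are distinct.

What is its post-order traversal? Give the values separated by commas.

The first element of pre-order is the root; it splits in-order into left and right subtrees.
Root 14: left subtree has 11 nodes {38, 2, 1, 29, 8, 4, 6, 37, 16, 15, 17}, right has 0 { }.
  Root 16: left subtree has 8 nodes {38, 2, 1, 29, 8, 4, 6, 37}, right has 2 {15, 17}.
    Root 38: left subtree has 0 nodes { }, right has 7 {2, 1, 29, 8, 4, 6, 37}.
      Root 37: left subtree has 6 nodes {2, 1, 29, 8, 4, 6}, right has 0 { }.
        Root 4: left subtree has 4 nodes {2, 1, 29, 8}, right has 1 {6}.
          Root 2: left subtree has 0 nodes { }, right has 3 {1, 29, 8}.
            Root 1: left subtree has 0 nodes { }, right has 2 {29, 8}.
              Root 8: left subtree has 1 node {29}, right has 0 { }.
    Root 17: left subtree has 1 node {15}, right has 0 { }.

29, 8, 1, 2, 6, 4, 37, 38, 15, 17, 16, 14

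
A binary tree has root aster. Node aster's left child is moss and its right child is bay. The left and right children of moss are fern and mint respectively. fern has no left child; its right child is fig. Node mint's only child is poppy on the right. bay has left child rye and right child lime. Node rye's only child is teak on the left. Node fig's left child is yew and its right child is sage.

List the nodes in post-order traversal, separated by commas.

yew, sage, fig, fern, poppy, mint, moss, teak, rye, lime, bay, aster

Post-order visits the left subtree, then the right subtree, then the node.
At aster: go left to moss.
  At moss: go left to fern.
    At fern: no left child.
    At fern: go right to fig.
      At fig: go left to yew.
        yew is a leaf — visit yew.
      At fig: go right to sage.
        sage is a leaf — visit sage.
      Visit fig.
    Visit fern.
  At moss: go right to mint.
    At mint: no left child.
    At mint: go right to poppy.
      poppy is a leaf — visit poppy.
    Visit mint.
  Visit moss.
At aster: go right to bay.
  At bay: go left to rye.
    At rye: go left to teak.
      teak is a leaf — visit teak.
    At rye: no right child.
    Visit rye.
  At bay: go right to lime.
    lime is a leaf — visit lime.
  Visit bay.
Visit aster.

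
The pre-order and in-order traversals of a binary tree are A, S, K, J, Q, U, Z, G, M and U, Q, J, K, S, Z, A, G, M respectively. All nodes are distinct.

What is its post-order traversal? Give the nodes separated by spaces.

The first element of pre-order is the root; it splits in-order into left and right subtrees.
Root A: left subtree has 6 nodes {U, Q, J, K, S, Z}, right has 2 {G, M}.
  Root S: left subtree has 4 nodes {U, Q, J, K}, right has 1 {Z}.
    Root K: left subtree has 3 nodes {U, Q, J}, right has 0 { }.
      Root J: left subtree has 2 nodes {U, Q}, right has 0 { }.
        Root Q: left subtree has 1 node {U}, right has 0 { }.
  Root G: left subtree has 0 nodes { }, right has 1 {M}.

U Q J K Z S M G A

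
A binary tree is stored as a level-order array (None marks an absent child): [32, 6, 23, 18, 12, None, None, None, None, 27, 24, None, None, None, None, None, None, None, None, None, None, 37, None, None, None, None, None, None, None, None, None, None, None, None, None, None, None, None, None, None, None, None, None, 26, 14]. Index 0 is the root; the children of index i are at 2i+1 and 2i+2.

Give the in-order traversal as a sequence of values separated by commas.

In-order visits the left subtree, then the node, then the right subtree.
At 32: go left to 6.
  At 6: go left to 18.
    18 is a leaf — visit 18.
  Visit 6.
  At 6: go right to 12.
    At 12: go left to 27.
      27 is a leaf — visit 27.
    Visit 12.
    At 12: go right to 24.
      At 24: go left to 37.
        At 37: go left to 26.
          26 is a leaf — visit 26.
        Visit 37.
        At 37: go right to 14.
          14 is a leaf — visit 14.
      Visit 24.
      At 24: no right child.
Visit 32.
At 32: go right to 23.
  23 is a leaf — visit 23.

18, 6, 27, 12, 26, 37, 14, 24, 32, 23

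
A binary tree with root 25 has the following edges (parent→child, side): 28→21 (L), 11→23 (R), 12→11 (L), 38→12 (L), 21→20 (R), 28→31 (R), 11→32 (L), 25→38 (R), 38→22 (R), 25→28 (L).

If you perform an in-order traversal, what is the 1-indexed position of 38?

In-order visits the left subtree, then the node, then the right subtree.
At 25: go left to 28.
  At 28: go left to 21.
    At 21: no left child.
    Visit 21.
    At 21: go right to 20.
      20 is a leaf — visit 20.
  Visit 28.
  At 28: go right to 31.
    31 is a leaf — visit 31.
Visit 25.
At 25: go right to 38.
  At 38: go left to 12.
    At 12: go left to 11.
      At 11: go left to 32.
        32 is a leaf — visit 32.
      Visit 11.
      At 11: go right to 23.
        23 is a leaf — visit 23.
    Visit 12.
    At 12: no right child.
  Visit 38.
  At 38: go right to 22.
    22 is a leaf — visit 22.
Full in-order sequence: 21, 20, 28, 31, 25, 32, 11, 23, 12, 38, 22.

10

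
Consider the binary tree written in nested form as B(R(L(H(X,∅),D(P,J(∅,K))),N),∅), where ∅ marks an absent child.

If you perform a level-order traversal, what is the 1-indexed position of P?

8

Level-order visits nodes level by level from the root, left to right within each level.
Level 0: B
Level 1: R
Level 2: L, N
Level 3: H, D
Level 4: X, P, J
Level 5: K
Full level-order sequence: B, R, L, N, H, D, X, P, J, K.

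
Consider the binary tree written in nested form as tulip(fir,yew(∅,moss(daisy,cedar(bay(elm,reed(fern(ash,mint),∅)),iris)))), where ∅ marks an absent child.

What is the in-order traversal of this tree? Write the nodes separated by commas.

In-order visits the left subtree, then the node, then the right subtree.
At tulip: go left to fir.
  fir is a leaf — visit fir.
Visit tulip.
At tulip: go right to yew.
  At yew: no left child.
  Visit yew.
  At yew: go right to moss.
    At moss: go left to daisy.
      daisy is a leaf — visit daisy.
    Visit moss.
    At moss: go right to cedar.
      At cedar: go left to bay.
        At bay: go left to elm.
          elm is a leaf — visit elm.
        Visit bay.
        At bay: go right to reed.
          At reed: go left to fern.
            At fern: go left to ash.
              ash is a leaf — visit ash.
            Visit fern.
            At fern: go right to mint.
              mint is a leaf — visit mint.
          Visit reed.
          At reed: no right child.
      Visit cedar.
      At cedar: go right to iris.
        iris is a leaf — visit iris.

fir, tulip, yew, daisy, moss, elm, bay, ash, fern, mint, reed, cedar, iris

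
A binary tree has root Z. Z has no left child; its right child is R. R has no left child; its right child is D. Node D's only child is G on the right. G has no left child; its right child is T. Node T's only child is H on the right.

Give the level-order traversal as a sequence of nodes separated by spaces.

Level-order visits nodes level by level from the root, left to right within each level.
Level 0: Z
Level 1: R
Level 2: D
Level 3: G
Level 4: T
Level 5: H

Z R D G T H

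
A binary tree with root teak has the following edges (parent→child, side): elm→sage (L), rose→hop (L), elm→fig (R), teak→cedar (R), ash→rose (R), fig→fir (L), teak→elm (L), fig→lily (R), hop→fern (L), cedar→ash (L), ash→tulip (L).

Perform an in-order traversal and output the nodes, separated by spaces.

In-order visits the left subtree, then the node, then the right subtree.
At teak: go left to elm.
  At elm: go left to sage.
    sage is a leaf — visit sage.
  Visit elm.
  At elm: go right to fig.
    At fig: go left to fir.
      fir is a leaf — visit fir.
    Visit fig.
    At fig: go right to lily.
      lily is a leaf — visit lily.
Visit teak.
At teak: go right to cedar.
  At cedar: go left to ash.
    At ash: go left to tulip.
      tulip is a leaf — visit tulip.
    Visit ash.
    At ash: go right to rose.
      At rose: go left to hop.
        At hop: go left to fern.
          fern is a leaf — visit fern.
        Visit hop.
        At hop: no right child.
      Visit rose.
      At rose: no right child.
  Visit cedar.
  At cedar: no right child.

sage elm fir fig lily teak tulip ash fern hop rose cedar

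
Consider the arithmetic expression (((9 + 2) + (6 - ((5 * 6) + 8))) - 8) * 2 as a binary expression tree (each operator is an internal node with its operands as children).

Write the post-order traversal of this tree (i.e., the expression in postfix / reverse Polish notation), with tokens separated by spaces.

9 2 + 6 5 6 * 8 + - + 8 - 2 *

Post-order on an expression tree gives postfix notation: for each operator, emit left operand, right operand, then the operator.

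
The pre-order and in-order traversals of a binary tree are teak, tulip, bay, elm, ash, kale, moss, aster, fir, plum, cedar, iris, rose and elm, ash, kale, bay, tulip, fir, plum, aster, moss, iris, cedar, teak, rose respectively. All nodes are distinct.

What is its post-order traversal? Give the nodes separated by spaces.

kale ash elm bay plum fir aster iris cedar moss tulip rose teak

The first element of pre-order is the root; it splits in-order into left and right subtrees.
Root teak: left subtree has 11 nodes {elm, ash, kale, bay, tulip, fir, plum, aster, moss, iris, cedar}, right has 1 {rose}.
  Root tulip: left subtree has 4 nodes {elm, ash, kale, bay}, right has 6 {fir, plum, aster, moss, iris, cedar}.
    Root bay: left subtree has 3 nodes {elm, ash, kale}, right has 0 { }.
      Root elm: left subtree has 0 nodes { }, right has 2 {ash, kale}.
        Root ash: left subtree has 0 nodes { }, right has 1 {kale}.
    Root moss: left subtree has 3 nodes {fir, plum, aster}, right has 2 {iris, cedar}.
      Root aster: left subtree has 2 nodes {fir, plum}, right has 0 { }.
        Root fir: left subtree has 0 nodes { }, right has 1 {plum}.
      Root cedar: left subtree has 1 node {iris}, right has 0 { }.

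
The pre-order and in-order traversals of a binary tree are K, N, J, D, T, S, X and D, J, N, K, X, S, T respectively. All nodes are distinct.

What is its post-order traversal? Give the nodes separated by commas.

The first element of pre-order is the root; it splits in-order into left and right subtrees.
Root K: left subtree has 3 nodes {D, J, N}, right has 3 {X, S, T}.
  Root N: left subtree has 2 nodes {D, J}, right has 0 { }.
    Root J: left subtree has 1 node {D}, right has 0 { }.
  Root T: left subtree has 2 nodes {X, S}, right has 0 { }.
    Root S: left subtree has 1 node {X}, right has 0 { }.

D, J, N, X, S, T, K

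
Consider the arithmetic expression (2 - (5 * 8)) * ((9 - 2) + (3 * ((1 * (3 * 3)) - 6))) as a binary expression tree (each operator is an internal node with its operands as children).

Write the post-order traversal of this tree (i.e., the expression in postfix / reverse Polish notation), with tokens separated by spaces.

2 5 8 * - 9 2 - 3 1 3 3 * * 6 - * + *

Post-order on an expression tree gives postfix notation: for each operator, emit left operand, right operand, then the operator.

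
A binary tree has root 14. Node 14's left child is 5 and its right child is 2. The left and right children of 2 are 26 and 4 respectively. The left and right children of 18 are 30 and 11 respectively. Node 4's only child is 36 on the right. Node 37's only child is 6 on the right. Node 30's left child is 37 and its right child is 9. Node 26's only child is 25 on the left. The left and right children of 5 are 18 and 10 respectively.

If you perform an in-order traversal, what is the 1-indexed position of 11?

6

In-order visits the left subtree, then the node, then the right subtree.
At 14: go left to 5.
  At 5: go left to 18.
    At 18: go left to 30.
      At 30: go left to 37.
        At 37: no left child.
        Visit 37.
        At 37: go right to 6.
          6 is a leaf — visit 6.
      Visit 30.
      At 30: go right to 9.
        9 is a leaf — visit 9.
    Visit 18.
    At 18: go right to 11.
      11 is a leaf — visit 11.
  Visit 5.
  At 5: go right to 10.
    10 is a leaf — visit 10.
Visit 14.
At 14: go right to 2.
  At 2: go left to 26.
    At 26: go left to 25.
      25 is a leaf — visit 25.
    Visit 26.
    At 26: no right child.
  Visit 2.
  At 2: go right to 4.
    At 4: no left child.
    Visit 4.
    At 4: go right to 36.
      36 is a leaf — visit 36.
Full in-order sequence: 37, 6, 30, 9, 18, 11, 5, 10, 14, 25, 26, 2, 4, 36.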